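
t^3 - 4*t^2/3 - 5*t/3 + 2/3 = (t - 2)*(t - 1/3)*(t + 1)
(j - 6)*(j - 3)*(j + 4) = j^3 - 5*j^2 - 18*j + 72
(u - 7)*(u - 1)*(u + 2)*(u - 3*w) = u^4 - 3*u^3*w - 6*u^3 + 18*u^2*w - 9*u^2 + 27*u*w + 14*u - 42*w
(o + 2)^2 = o^2 + 4*o + 4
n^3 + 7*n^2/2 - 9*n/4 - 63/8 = (n - 3/2)*(n + 3/2)*(n + 7/2)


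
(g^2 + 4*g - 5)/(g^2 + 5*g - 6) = (g + 5)/(g + 6)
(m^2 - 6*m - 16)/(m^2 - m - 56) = (m + 2)/(m + 7)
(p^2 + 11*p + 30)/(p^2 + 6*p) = (p + 5)/p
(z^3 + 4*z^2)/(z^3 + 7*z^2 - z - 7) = z^2*(z + 4)/(z^3 + 7*z^2 - z - 7)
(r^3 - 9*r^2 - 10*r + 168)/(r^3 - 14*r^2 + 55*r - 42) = (r + 4)/(r - 1)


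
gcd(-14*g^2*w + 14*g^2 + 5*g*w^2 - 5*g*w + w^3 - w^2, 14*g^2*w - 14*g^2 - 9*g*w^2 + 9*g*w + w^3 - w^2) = -2*g*w + 2*g + w^2 - w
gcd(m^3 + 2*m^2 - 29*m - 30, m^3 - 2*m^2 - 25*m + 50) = m - 5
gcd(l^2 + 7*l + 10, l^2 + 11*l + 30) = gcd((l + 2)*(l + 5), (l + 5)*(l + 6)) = l + 5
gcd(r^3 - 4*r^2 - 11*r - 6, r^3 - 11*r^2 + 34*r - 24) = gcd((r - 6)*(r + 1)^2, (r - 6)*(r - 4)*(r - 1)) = r - 6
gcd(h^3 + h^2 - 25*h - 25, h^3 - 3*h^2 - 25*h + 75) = h^2 - 25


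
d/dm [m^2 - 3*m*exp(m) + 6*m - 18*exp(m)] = -3*m*exp(m) + 2*m - 21*exp(m) + 6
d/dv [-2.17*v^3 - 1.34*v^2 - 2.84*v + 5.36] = -6.51*v^2 - 2.68*v - 2.84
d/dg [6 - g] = -1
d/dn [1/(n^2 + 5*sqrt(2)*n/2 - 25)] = 2*(-4*n - 5*sqrt(2))/(2*n^2 + 5*sqrt(2)*n - 50)^2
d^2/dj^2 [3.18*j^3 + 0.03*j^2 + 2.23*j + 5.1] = 19.08*j + 0.06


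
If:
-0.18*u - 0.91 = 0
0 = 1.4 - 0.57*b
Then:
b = 2.46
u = -5.06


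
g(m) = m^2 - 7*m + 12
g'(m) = 2*m - 7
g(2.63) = 0.51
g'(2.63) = -1.74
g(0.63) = 7.99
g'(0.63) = -5.74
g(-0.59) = 16.48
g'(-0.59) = -8.18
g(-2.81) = 39.57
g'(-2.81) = -12.62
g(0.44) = 9.11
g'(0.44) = -6.12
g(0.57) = 8.33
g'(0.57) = -5.86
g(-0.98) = 19.82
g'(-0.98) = -8.96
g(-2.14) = 31.56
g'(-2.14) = -11.28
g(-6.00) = 90.00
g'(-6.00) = -19.00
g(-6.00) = 90.00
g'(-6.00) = -19.00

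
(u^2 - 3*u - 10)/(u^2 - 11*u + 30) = (u + 2)/(u - 6)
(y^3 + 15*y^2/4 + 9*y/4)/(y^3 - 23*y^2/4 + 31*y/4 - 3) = y*(4*y^2 + 15*y + 9)/(4*y^3 - 23*y^2 + 31*y - 12)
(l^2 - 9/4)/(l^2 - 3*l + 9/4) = (2*l + 3)/(2*l - 3)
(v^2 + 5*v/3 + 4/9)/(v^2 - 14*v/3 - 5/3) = (v + 4/3)/(v - 5)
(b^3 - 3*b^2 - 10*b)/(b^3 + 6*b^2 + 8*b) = (b - 5)/(b + 4)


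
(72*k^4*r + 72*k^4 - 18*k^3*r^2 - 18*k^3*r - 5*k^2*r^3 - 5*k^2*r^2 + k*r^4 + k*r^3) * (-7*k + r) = -504*k^5*r - 504*k^5 + 198*k^4*r^2 + 198*k^4*r + 17*k^3*r^3 + 17*k^3*r^2 - 12*k^2*r^4 - 12*k^2*r^3 + k*r^5 + k*r^4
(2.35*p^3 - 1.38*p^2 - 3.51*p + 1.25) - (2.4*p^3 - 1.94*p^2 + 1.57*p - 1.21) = -0.0499999999999998*p^3 + 0.56*p^2 - 5.08*p + 2.46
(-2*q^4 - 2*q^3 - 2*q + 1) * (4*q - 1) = -8*q^5 - 6*q^4 + 2*q^3 - 8*q^2 + 6*q - 1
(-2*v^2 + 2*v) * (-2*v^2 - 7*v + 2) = 4*v^4 + 10*v^3 - 18*v^2 + 4*v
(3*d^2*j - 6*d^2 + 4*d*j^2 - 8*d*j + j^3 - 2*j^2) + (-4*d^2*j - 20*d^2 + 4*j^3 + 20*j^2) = -d^2*j - 26*d^2 + 4*d*j^2 - 8*d*j + 5*j^3 + 18*j^2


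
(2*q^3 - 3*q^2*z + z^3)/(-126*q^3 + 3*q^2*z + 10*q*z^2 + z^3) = (2*q^3 - 3*q^2*z + z^3)/(-126*q^3 + 3*q^2*z + 10*q*z^2 + z^3)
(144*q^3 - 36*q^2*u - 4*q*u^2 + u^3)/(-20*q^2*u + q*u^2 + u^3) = (-36*q^2 + u^2)/(u*(5*q + u))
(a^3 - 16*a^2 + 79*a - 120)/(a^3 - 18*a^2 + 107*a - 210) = (a^2 - 11*a + 24)/(a^2 - 13*a + 42)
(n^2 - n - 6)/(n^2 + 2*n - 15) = (n + 2)/(n + 5)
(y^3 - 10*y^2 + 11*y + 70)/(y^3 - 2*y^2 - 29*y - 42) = (y - 5)/(y + 3)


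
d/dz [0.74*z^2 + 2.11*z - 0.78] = 1.48*z + 2.11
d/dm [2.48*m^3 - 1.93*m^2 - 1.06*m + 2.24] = 7.44*m^2 - 3.86*m - 1.06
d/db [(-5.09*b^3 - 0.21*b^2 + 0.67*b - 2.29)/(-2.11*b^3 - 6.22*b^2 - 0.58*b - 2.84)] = (31.2167*b^4 + 8.7318*b^3 + 33.1603*b^2 - 27.2948*b - 3.231)/(4.4521*b^6 + 26.2484*b^5 + 41.136*b^4 + 19.2*b^3 + 35.666*b^2 + 3.2944*b + 8.0656)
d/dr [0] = 0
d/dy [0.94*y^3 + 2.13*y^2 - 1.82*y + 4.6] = 2.82*y^2 + 4.26*y - 1.82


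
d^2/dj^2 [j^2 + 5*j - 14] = 2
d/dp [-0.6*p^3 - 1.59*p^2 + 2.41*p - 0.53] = -1.8*p^2 - 3.18*p + 2.41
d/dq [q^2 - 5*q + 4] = 2*q - 5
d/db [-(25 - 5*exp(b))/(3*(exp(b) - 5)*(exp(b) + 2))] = -5*exp(b)/(3*exp(2*b) + 12*exp(b) + 12)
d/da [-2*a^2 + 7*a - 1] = 7 - 4*a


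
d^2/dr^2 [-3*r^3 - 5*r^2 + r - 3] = -18*r - 10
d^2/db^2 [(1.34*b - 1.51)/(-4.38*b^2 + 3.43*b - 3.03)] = (-(1.34*b - 1.51)*(8.76*b - 3.43)*(17.52*b - 6.86) + (35.2152*b - 22.42)*(4.38*b^2 - 3.43*b + 3.03))/(4.38*b^2 - 3.43*b + 3.03)^3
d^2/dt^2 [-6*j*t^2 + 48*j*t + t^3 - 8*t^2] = -12*j + 6*t - 16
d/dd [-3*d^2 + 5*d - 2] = 5 - 6*d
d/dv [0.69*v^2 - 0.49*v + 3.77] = 1.38*v - 0.49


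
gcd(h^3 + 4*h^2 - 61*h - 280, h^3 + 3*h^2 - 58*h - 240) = h^2 - 3*h - 40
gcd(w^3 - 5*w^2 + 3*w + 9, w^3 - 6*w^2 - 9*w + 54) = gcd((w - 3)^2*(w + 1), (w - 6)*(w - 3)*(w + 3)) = w - 3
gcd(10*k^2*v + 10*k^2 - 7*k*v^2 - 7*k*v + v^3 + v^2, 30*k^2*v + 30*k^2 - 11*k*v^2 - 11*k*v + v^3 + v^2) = -5*k*v - 5*k + v^2 + v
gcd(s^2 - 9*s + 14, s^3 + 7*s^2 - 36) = s - 2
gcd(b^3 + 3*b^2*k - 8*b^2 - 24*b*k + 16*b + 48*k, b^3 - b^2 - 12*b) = b - 4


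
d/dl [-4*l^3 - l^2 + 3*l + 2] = -12*l^2 - 2*l + 3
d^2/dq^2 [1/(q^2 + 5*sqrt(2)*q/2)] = 4*(-2*q*(2*q + 5*sqrt(2)) + (4*q + 5*sqrt(2))^2)/(q^3*(2*q + 5*sqrt(2))^3)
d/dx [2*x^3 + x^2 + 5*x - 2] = 6*x^2 + 2*x + 5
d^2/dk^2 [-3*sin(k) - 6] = 3*sin(k)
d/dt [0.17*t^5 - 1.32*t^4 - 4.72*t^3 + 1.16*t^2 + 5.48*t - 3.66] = 0.85*t^4 - 5.28*t^3 - 14.16*t^2 + 2.32*t + 5.48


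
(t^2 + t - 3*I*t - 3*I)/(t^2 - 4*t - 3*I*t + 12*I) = (t + 1)/(t - 4)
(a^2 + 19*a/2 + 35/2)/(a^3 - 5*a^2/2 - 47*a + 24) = (2*a^2 + 19*a + 35)/(2*a^3 - 5*a^2 - 94*a + 48)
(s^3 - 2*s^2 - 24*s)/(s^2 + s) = (s^2 - 2*s - 24)/(s + 1)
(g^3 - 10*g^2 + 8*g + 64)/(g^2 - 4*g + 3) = (g^3 - 10*g^2 + 8*g + 64)/(g^2 - 4*g + 3)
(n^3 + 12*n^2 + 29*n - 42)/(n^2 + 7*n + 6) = (n^2 + 6*n - 7)/(n + 1)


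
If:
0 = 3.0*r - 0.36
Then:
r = 0.12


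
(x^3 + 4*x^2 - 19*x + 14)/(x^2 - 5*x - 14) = (-x^3 - 4*x^2 + 19*x - 14)/(-x^2 + 5*x + 14)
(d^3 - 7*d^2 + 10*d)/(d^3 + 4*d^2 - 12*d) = (d - 5)/(d + 6)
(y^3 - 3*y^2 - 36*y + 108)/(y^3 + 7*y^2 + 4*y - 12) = (y^2 - 9*y + 18)/(y^2 + y - 2)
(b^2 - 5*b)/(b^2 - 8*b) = (b - 5)/(b - 8)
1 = 1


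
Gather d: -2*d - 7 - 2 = -2*d - 9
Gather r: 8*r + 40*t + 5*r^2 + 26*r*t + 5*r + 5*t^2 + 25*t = 5*r^2 + r*(26*t + 13) + 5*t^2 + 65*t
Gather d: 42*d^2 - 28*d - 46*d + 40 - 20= 42*d^2 - 74*d + 20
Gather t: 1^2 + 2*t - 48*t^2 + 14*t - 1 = -48*t^2 + 16*t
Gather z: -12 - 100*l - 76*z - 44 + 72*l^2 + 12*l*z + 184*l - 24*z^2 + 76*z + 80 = 72*l^2 + 12*l*z + 84*l - 24*z^2 + 24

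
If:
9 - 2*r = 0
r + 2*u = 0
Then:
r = 9/2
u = -9/4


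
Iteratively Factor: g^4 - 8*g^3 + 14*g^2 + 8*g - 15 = (g - 5)*(g^3 - 3*g^2 - g + 3) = (g - 5)*(g - 1)*(g^2 - 2*g - 3) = (g - 5)*(g - 1)*(g + 1)*(g - 3)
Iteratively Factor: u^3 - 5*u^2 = (u - 5)*(u^2) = u*(u - 5)*(u)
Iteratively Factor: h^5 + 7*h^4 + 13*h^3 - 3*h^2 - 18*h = (h - 1)*(h^4 + 8*h^3 + 21*h^2 + 18*h) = (h - 1)*(h + 3)*(h^3 + 5*h^2 + 6*h) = (h - 1)*(h + 2)*(h + 3)*(h^2 + 3*h) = (h - 1)*(h + 2)*(h + 3)^2*(h)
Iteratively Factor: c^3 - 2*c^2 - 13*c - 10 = (c + 1)*(c^2 - 3*c - 10) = (c + 1)*(c + 2)*(c - 5)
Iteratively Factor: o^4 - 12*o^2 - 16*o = (o + 2)*(o^3 - 2*o^2 - 8*o) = o*(o + 2)*(o^2 - 2*o - 8) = o*(o + 2)^2*(o - 4)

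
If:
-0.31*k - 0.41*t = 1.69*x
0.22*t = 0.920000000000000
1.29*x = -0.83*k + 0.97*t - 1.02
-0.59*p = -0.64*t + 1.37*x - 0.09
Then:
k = 7.32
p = 10.16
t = 4.18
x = -2.36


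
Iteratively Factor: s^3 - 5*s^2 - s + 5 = (s + 1)*(s^2 - 6*s + 5) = (s - 1)*(s + 1)*(s - 5)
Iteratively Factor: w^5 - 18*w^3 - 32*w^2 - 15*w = (w - 5)*(w^4 + 5*w^3 + 7*w^2 + 3*w) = (w - 5)*(w + 3)*(w^3 + 2*w^2 + w) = (w - 5)*(w + 1)*(w + 3)*(w^2 + w) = (w - 5)*(w + 1)^2*(w + 3)*(w)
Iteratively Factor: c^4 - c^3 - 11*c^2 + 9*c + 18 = (c + 3)*(c^3 - 4*c^2 + c + 6) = (c - 2)*(c + 3)*(c^2 - 2*c - 3) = (c - 2)*(c + 1)*(c + 3)*(c - 3)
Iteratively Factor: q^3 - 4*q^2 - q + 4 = (q + 1)*(q^2 - 5*q + 4) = (q - 1)*(q + 1)*(q - 4)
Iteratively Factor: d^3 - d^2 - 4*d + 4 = (d - 1)*(d^2 - 4) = (d - 1)*(d + 2)*(d - 2)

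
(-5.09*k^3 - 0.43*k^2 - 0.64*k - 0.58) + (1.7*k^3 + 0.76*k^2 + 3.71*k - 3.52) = -3.39*k^3 + 0.33*k^2 + 3.07*k - 4.1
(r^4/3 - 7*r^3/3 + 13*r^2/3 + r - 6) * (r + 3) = r^5/3 - 4*r^4/3 - 8*r^3/3 + 14*r^2 - 3*r - 18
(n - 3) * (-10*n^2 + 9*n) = -10*n^3 + 39*n^2 - 27*n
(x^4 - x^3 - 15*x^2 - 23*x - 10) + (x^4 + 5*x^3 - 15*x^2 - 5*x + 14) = 2*x^4 + 4*x^3 - 30*x^2 - 28*x + 4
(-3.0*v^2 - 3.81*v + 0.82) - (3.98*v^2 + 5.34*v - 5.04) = -6.98*v^2 - 9.15*v + 5.86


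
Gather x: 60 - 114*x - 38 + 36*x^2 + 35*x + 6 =36*x^2 - 79*x + 28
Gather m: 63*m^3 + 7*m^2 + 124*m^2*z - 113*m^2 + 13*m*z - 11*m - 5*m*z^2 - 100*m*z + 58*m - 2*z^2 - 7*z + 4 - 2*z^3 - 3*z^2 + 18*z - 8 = 63*m^3 + m^2*(124*z - 106) + m*(-5*z^2 - 87*z + 47) - 2*z^3 - 5*z^2 + 11*z - 4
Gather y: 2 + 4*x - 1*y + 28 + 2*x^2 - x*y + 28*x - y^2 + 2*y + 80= 2*x^2 + 32*x - y^2 + y*(1 - x) + 110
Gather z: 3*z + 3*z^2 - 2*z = 3*z^2 + z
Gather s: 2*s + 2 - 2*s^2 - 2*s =2 - 2*s^2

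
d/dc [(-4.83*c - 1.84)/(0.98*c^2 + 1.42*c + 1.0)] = (4.7334*c^2 + 3.6064*c - 2.2172)/(0.9604*c^4 + 2.7832*c^3 + 3.9764*c^2 + 2.84*c + 1.0)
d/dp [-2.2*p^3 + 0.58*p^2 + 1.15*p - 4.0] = -6.6*p^2 + 1.16*p + 1.15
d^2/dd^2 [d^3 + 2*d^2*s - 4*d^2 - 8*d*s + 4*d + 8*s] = 6*d + 4*s - 8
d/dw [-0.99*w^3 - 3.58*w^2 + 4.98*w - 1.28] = -2.97*w^2 - 7.16*w + 4.98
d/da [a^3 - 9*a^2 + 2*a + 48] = 3*a^2 - 18*a + 2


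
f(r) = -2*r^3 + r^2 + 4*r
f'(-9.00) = -500.00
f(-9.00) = 1503.00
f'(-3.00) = -56.00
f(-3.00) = 51.00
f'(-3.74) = -87.41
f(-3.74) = 103.65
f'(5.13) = -143.64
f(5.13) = -223.17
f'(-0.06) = 3.86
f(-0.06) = -0.24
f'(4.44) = -105.40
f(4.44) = -137.58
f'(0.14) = 4.16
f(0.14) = 0.57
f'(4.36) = -101.34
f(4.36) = -129.31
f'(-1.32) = -9.09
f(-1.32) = 1.06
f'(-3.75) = -87.88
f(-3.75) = 104.53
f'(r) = -6*r^2 + 2*r + 4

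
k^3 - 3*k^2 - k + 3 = (k - 3)*(k - 1)*(k + 1)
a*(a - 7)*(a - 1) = a^3 - 8*a^2 + 7*a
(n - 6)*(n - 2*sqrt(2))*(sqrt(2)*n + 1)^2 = 2*n^4 - 12*n^3 - 2*sqrt(2)*n^3 - 7*n^2 + 12*sqrt(2)*n^2 - 2*sqrt(2)*n + 42*n + 12*sqrt(2)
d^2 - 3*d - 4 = (d - 4)*(d + 1)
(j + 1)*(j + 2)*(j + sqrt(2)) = j^3 + sqrt(2)*j^2 + 3*j^2 + 2*j + 3*sqrt(2)*j + 2*sqrt(2)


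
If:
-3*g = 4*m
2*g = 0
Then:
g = 0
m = 0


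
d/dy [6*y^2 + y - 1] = 12*y + 1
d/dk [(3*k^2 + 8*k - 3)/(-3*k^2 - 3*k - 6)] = (5*k^2 - 18*k - 19)/(3*(k^4 + 2*k^3 + 5*k^2 + 4*k + 4))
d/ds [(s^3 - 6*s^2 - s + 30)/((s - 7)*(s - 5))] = (s^2 - 14*s + 13)/(s^2 - 14*s + 49)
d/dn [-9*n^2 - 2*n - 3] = -18*n - 2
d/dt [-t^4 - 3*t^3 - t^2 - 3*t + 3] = -4*t^3 - 9*t^2 - 2*t - 3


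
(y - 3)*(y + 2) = y^2 - y - 6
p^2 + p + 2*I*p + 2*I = (p + 1)*(p + 2*I)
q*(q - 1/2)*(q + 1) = q^3 + q^2/2 - q/2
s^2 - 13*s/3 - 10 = (s - 6)*(s + 5/3)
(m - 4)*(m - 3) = m^2 - 7*m + 12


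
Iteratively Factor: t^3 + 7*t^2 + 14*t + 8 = (t + 2)*(t^2 + 5*t + 4) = (t + 2)*(t + 4)*(t + 1)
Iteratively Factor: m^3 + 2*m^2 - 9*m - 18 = (m + 2)*(m^2 - 9) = (m + 2)*(m + 3)*(m - 3)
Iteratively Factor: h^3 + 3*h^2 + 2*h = (h + 2)*(h^2 + h) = (h + 1)*(h + 2)*(h)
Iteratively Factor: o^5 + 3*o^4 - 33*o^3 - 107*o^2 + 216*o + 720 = (o + 4)*(o^4 - o^3 - 29*o^2 + 9*o + 180) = (o - 3)*(o + 4)*(o^3 + 2*o^2 - 23*o - 60) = (o - 3)*(o + 3)*(o + 4)*(o^2 - o - 20) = (o - 5)*(o - 3)*(o + 3)*(o + 4)*(o + 4)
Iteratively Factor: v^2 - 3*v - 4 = (v - 4)*(v + 1)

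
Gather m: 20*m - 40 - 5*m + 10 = 15*m - 30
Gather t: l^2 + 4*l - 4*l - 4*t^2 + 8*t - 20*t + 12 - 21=l^2 - 4*t^2 - 12*t - 9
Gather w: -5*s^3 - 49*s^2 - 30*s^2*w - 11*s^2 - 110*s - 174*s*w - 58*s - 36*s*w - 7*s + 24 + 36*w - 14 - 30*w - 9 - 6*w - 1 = -5*s^3 - 60*s^2 - 175*s + w*(-30*s^2 - 210*s)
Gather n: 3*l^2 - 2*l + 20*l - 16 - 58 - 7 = 3*l^2 + 18*l - 81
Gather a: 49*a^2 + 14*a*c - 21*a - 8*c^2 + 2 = 49*a^2 + a*(14*c - 21) - 8*c^2 + 2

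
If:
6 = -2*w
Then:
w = -3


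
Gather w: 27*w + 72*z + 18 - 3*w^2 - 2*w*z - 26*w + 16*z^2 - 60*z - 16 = -3*w^2 + w*(1 - 2*z) + 16*z^2 + 12*z + 2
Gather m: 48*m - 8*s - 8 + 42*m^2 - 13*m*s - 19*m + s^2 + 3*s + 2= 42*m^2 + m*(29 - 13*s) + s^2 - 5*s - 6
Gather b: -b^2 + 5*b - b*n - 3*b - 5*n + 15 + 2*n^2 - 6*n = -b^2 + b*(2 - n) + 2*n^2 - 11*n + 15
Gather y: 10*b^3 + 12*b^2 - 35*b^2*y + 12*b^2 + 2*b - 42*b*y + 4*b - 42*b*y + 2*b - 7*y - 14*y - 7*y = 10*b^3 + 24*b^2 + 8*b + y*(-35*b^2 - 84*b - 28)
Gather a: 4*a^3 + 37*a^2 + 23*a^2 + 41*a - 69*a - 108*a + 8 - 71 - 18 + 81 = 4*a^3 + 60*a^2 - 136*a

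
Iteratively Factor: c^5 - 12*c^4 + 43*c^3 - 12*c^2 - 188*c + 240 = (c + 2)*(c^4 - 14*c^3 + 71*c^2 - 154*c + 120) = (c - 3)*(c + 2)*(c^3 - 11*c^2 + 38*c - 40) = (c - 3)*(c - 2)*(c + 2)*(c^2 - 9*c + 20) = (c - 4)*(c - 3)*(c - 2)*(c + 2)*(c - 5)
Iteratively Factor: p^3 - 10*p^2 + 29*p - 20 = (p - 4)*(p^2 - 6*p + 5) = (p - 5)*(p - 4)*(p - 1)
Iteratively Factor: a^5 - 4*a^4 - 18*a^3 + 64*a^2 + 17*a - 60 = (a - 3)*(a^4 - a^3 - 21*a^2 + a + 20) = (a - 3)*(a + 4)*(a^3 - 5*a^2 - a + 5) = (a - 3)*(a + 1)*(a + 4)*(a^2 - 6*a + 5) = (a - 3)*(a - 1)*(a + 1)*(a + 4)*(a - 5)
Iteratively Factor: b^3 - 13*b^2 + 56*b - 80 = (b - 4)*(b^2 - 9*b + 20) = (b - 5)*(b - 4)*(b - 4)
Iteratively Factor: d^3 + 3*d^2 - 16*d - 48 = (d - 4)*(d^2 + 7*d + 12) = (d - 4)*(d + 3)*(d + 4)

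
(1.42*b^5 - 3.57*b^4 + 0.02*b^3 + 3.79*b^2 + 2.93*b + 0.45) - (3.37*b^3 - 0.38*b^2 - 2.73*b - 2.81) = 1.42*b^5 - 3.57*b^4 - 3.35*b^3 + 4.17*b^2 + 5.66*b + 3.26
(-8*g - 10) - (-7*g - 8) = -g - 2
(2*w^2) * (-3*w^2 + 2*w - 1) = -6*w^4 + 4*w^3 - 2*w^2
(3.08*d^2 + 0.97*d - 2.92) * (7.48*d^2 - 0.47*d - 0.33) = 23.0384*d^4 + 5.808*d^3 - 23.3139*d^2 + 1.0523*d + 0.9636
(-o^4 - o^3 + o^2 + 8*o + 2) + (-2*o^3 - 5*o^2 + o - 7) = -o^4 - 3*o^3 - 4*o^2 + 9*o - 5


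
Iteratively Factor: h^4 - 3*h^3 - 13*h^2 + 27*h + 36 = (h + 1)*(h^3 - 4*h^2 - 9*h + 36) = (h - 4)*(h + 1)*(h^2 - 9) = (h - 4)*(h - 3)*(h + 1)*(h + 3)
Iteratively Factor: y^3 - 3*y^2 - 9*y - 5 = (y - 5)*(y^2 + 2*y + 1) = (y - 5)*(y + 1)*(y + 1)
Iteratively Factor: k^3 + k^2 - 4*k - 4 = (k + 1)*(k^2 - 4) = (k - 2)*(k + 1)*(k + 2)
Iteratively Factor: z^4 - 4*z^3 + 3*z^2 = (z)*(z^3 - 4*z^2 + 3*z) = z^2*(z^2 - 4*z + 3) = z^2*(z - 1)*(z - 3)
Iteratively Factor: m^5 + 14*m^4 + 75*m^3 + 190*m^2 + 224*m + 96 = (m + 4)*(m^4 + 10*m^3 + 35*m^2 + 50*m + 24) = (m + 3)*(m + 4)*(m^3 + 7*m^2 + 14*m + 8) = (m + 3)*(m + 4)^2*(m^2 + 3*m + 2) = (m + 1)*(m + 3)*(m + 4)^2*(m + 2)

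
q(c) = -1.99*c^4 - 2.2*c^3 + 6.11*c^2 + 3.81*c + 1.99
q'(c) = -7.96*c^3 - 6.6*c^2 + 12.22*c + 3.81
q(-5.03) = -856.48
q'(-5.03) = 788.38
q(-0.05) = 1.82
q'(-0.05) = 3.18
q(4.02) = -546.58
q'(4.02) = -570.84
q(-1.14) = 5.49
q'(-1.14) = -6.91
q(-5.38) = -1166.25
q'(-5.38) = 986.57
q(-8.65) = -9290.76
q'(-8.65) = 4556.11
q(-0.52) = 1.82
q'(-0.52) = -3.21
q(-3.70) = -189.98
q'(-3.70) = 271.44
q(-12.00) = -36626.93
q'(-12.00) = 12661.65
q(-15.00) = -91999.16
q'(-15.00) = 25200.51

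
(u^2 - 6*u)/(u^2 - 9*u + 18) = u/(u - 3)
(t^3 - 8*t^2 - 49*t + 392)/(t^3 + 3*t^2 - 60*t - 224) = (t - 7)/(t + 4)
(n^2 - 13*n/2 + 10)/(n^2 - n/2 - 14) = (2*n - 5)/(2*n + 7)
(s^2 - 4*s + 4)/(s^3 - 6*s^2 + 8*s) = (s - 2)/(s*(s - 4))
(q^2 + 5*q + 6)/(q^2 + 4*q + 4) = (q + 3)/(q + 2)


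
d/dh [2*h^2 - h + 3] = 4*h - 1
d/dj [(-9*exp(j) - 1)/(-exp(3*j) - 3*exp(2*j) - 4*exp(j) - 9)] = (-18*exp(3*j) - 30*exp(2*j) - 6*exp(j) + 77)*exp(j)/(exp(6*j) + 6*exp(5*j) + 17*exp(4*j) + 42*exp(3*j) + 70*exp(2*j) + 72*exp(j) + 81)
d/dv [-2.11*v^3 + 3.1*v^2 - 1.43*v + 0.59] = -6.33*v^2 + 6.2*v - 1.43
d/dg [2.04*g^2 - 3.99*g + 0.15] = 4.08*g - 3.99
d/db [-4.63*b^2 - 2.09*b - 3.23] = -9.26*b - 2.09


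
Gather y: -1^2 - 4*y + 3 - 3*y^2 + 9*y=-3*y^2 + 5*y + 2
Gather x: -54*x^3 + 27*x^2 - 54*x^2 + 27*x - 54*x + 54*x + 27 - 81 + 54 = -54*x^3 - 27*x^2 + 27*x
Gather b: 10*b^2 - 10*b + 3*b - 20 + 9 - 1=10*b^2 - 7*b - 12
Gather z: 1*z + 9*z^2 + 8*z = 9*z^2 + 9*z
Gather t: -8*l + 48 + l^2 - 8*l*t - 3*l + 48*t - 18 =l^2 - 11*l + t*(48 - 8*l) + 30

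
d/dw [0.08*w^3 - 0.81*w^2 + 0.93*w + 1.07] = 0.24*w^2 - 1.62*w + 0.93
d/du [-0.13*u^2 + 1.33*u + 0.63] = 1.33 - 0.26*u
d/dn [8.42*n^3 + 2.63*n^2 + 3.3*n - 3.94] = 25.26*n^2 + 5.26*n + 3.3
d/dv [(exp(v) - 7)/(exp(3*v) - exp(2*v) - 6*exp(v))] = ((exp(v) - 7)*(-3*exp(2*v) + 2*exp(v) + 6) - (-exp(2*v) + exp(v) + 6)*exp(v))*exp(-v)/(-exp(2*v) + exp(v) + 6)^2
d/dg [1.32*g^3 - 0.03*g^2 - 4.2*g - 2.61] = 3.96*g^2 - 0.06*g - 4.2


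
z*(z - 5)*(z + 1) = z^3 - 4*z^2 - 5*z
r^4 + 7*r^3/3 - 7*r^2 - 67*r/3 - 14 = (r - 3)*(r + 1)*(r + 2)*(r + 7/3)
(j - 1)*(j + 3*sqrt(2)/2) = j^2 - j + 3*sqrt(2)*j/2 - 3*sqrt(2)/2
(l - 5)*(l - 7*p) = l^2 - 7*l*p - 5*l + 35*p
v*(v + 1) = v^2 + v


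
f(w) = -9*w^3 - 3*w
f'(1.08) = -34.49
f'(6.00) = -975.00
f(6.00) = -1962.00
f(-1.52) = 36.17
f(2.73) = -191.31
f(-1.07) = 14.24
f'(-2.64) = -191.18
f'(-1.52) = -65.38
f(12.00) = -15588.00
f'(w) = -27*w^2 - 3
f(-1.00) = 12.00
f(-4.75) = 978.80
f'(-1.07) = -33.91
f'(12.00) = -3891.00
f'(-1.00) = -30.00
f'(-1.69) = -80.11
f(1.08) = -14.58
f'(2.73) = -204.23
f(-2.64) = 173.52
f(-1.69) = 48.51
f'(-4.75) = -612.19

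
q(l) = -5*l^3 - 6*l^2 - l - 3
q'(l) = -15*l^2 - 12*l - 1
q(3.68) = -337.11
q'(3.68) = -248.30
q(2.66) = -142.22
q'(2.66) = -139.05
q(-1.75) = 7.17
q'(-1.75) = -25.94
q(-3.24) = 107.32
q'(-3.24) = -119.58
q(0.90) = -12.40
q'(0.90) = -23.95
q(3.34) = -259.57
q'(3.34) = -208.41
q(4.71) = -663.25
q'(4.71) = -390.28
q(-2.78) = 60.83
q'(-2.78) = -83.57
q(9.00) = -4143.00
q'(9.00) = -1324.00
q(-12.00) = 7785.00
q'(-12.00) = -2017.00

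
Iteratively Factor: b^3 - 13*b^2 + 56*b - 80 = (b - 4)*(b^2 - 9*b + 20) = (b - 4)^2*(b - 5)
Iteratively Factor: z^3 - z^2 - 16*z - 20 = (z + 2)*(z^2 - 3*z - 10) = (z - 5)*(z + 2)*(z + 2)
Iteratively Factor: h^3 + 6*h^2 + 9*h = (h + 3)*(h^2 + 3*h) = (h + 3)^2*(h)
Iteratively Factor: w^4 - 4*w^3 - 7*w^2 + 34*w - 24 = (w + 3)*(w^3 - 7*w^2 + 14*w - 8) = (w - 1)*(w + 3)*(w^2 - 6*w + 8) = (w - 4)*(w - 1)*(w + 3)*(w - 2)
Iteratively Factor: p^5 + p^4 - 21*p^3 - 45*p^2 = (p - 5)*(p^4 + 6*p^3 + 9*p^2) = p*(p - 5)*(p^3 + 6*p^2 + 9*p) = p*(p - 5)*(p + 3)*(p^2 + 3*p) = p*(p - 5)*(p + 3)^2*(p)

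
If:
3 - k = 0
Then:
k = 3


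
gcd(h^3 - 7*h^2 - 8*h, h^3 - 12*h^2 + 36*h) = h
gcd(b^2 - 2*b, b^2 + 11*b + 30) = 1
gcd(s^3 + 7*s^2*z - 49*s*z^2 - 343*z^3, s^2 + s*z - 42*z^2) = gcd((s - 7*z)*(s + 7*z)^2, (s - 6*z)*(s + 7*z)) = s + 7*z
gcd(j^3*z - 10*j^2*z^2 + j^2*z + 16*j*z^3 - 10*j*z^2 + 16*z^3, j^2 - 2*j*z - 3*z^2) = 1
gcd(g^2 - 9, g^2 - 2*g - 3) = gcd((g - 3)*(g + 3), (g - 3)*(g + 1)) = g - 3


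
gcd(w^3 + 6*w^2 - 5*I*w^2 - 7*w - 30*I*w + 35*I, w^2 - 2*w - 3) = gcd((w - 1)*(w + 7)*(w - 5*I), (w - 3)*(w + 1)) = 1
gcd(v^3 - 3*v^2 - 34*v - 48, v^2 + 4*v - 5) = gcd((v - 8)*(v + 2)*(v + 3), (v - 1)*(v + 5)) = 1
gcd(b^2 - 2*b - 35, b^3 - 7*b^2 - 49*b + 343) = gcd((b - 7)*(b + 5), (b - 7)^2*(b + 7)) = b - 7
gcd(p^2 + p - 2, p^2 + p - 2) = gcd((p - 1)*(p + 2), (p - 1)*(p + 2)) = p^2 + p - 2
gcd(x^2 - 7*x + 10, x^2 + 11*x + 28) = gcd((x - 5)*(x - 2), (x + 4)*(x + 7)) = 1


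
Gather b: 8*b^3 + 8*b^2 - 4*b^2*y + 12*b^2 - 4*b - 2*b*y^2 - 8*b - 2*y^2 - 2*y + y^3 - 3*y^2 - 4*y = 8*b^3 + b^2*(20 - 4*y) + b*(-2*y^2 - 12) + y^3 - 5*y^2 - 6*y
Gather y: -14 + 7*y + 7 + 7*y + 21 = 14*y + 14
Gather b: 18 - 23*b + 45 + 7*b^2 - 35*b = 7*b^2 - 58*b + 63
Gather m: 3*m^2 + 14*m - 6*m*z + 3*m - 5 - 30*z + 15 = 3*m^2 + m*(17 - 6*z) - 30*z + 10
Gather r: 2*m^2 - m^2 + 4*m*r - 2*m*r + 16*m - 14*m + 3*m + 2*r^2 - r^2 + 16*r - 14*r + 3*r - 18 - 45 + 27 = m^2 + 5*m + r^2 + r*(2*m + 5) - 36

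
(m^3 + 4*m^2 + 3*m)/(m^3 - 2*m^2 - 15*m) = (m + 1)/(m - 5)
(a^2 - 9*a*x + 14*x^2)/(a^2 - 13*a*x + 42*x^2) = (-a + 2*x)/(-a + 6*x)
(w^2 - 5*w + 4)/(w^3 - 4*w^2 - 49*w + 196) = (w - 1)/(w^2 - 49)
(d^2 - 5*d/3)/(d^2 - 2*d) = (d - 5/3)/(d - 2)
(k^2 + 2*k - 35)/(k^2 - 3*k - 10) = (k + 7)/(k + 2)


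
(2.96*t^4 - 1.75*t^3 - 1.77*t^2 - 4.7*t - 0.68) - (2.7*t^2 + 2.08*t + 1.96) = 2.96*t^4 - 1.75*t^3 - 4.47*t^2 - 6.78*t - 2.64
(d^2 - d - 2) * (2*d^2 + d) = 2*d^4 - d^3 - 5*d^2 - 2*d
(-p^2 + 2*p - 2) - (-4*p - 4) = -p^2 + 6*p + 2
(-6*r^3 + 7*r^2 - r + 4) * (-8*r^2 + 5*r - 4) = 48*r^5 - 86*r^4 + 67*r^3 - 65*r^2 + 24*r - 16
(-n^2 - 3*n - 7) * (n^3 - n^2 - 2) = -n^5 - 2*n^4 - 4*n^3 + 9*n^2 + 6*n + 14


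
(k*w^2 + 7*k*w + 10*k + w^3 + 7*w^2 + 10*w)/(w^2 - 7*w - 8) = (k*w^2 + 7*k*w + 10*k + w^3 + 7*w^2 + 10*w)/(w^2 - 7*w - 8)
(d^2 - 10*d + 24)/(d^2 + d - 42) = (d - 4)/(d + 7)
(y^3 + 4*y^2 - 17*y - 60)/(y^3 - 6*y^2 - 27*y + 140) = (y + 3)/(y - 7)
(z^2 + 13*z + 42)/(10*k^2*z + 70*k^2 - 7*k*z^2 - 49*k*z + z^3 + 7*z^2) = (z + 6)/(10*k^2 - 7*k*z + z^2)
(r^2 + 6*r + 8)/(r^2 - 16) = (r + 2)/(r - 4)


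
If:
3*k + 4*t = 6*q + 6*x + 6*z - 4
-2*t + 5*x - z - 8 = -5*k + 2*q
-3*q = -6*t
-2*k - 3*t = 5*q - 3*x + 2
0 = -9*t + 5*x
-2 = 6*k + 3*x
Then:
No Solution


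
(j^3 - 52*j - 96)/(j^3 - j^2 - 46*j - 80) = (j + 6)/(j + 5)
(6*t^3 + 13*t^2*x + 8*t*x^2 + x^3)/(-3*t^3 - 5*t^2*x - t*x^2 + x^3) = (6*t + x)/(-3*t + x)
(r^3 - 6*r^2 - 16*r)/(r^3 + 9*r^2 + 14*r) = (r - 8)/(r + 7)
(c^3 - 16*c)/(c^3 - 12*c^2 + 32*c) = (c + 4)/(c - 8)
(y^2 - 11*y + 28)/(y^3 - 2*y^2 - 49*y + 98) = (y - 4)/(y^2 + 5*y - 14)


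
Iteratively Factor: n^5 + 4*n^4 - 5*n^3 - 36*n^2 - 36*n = (n)*(n^4 + 4*n^3 - 5*n^2 - 36*n - 36) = n*(n - 3)*(n^3 + 7*n^2 + 16*n + 12) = n*(n - 3)*(n + 2)*(n^2 + 5*n + 6) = n*(n - 3)*(n + 2)^2*(n + 3)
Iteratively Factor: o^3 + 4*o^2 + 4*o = (o + 2)*(o^2 + 2*o) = (o + 2)^2*(o)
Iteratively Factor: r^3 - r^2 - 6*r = (r + 2)*(r^2 - 3*r) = (r - 3)*(r + 2)*(r)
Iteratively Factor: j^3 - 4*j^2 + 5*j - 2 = (j - 2)*(j^2 - 2*j + 1) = (j - 2)*(j - 1)*(j - 1)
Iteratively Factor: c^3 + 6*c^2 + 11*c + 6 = (c + 2)*(c^2 + 4*c + 3) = (c + 1)*(c + 2)*(c + 3)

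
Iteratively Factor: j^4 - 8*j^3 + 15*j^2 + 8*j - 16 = (j - 4)*(j^3 - 4*j^2 - j + 4) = (j - 4)^2*(j^2 - 1) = (j - 4)^2*(j + 1)*(j - 1)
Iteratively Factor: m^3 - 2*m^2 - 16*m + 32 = (m + 4)*(m^2 - 6*m + 8) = (m - 4)*(m + 4)*(m - 2)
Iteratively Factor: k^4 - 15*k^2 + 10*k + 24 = (k + 4)*(k^3 - 4*k^2 + k + 6) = (k - 3)*(k + 4)*(k^2 - k - 2) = (k - 3)*(k - 2)*(k + 4)*(k + 1)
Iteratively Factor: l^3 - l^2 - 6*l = (l + 2)*(l^2 - 3*l) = l*(l + 2)*(l - 3)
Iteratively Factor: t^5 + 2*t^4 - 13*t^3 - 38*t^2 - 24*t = (t)*(t^4 + 2*t^3 - 13*t^2 - 38*t - 24) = t*(t + 1)*(t^3 + t^2 - 14*t - 24) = t*(t + 1)*(t + 2)*(t^2 - t - 12) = t*(t + 1)*(t + 2)*(t + 3)*(t - 4)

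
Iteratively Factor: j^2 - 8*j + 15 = (j - 5)*(j - 3)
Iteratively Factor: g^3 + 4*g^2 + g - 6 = (g - 1)*(g^2 + 5*g + 6) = (g - 1)*(g + 2)*(g + 3)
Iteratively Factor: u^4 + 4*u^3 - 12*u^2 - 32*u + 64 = (u + 4)*(u^3 - 12*u + 16) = (u - 2)*(u + 4)*(u^2 + 2*u - 8) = (u - 2)^2*(u + 4)*(u + 4)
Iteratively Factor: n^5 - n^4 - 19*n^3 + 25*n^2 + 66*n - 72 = (n - 3)*(n^4 + 2*n^3 - 13*n^2 - 14*n + 24) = (n - 3)*(n + 4)*(n^3 - 2*n^2 - 5*n + 6) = (n - 3)*(n + 2)*(n + 4)*(n^2 - 4*n + 3) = (n - 3)*(n - 1)*(n + 2)*(n + 4)*(n - 3)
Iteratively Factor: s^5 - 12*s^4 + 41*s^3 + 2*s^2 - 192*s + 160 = (s - 4)*(s^4 - 8*s^3 + 9*s^2 + 38*s - 40) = (s - 5)*(s - 4)*(s^3 - 3*s^2 - 6*s + 8) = (s - 5)*(s - 4)*(s - 1)*(s^2 - 2*s - 8) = (s - 5)*(s - 4)^2*(s - 1)*(s + 2)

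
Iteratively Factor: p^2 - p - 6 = (p - 3)*(p + 2)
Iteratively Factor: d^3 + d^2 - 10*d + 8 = (d - 1)*(d^2 + 2*d - 8) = (d - 2)*(d - 1)*(d + 4)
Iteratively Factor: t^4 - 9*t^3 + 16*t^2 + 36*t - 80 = (t + 2)*(t^3 - 11*t^2 + 38*t - 40) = (t - 2)*(t + 2)*(t^2 - 9*t + 20) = (t - 4)*(t - 2)*(t + 2)*(t - 5)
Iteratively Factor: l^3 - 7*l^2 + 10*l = (l - 2)*(l^2 - 5*l) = (l - 5)*(l - 2)*(l)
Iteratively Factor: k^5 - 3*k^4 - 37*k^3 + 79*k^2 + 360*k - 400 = (k - 1)*(k^4 - 2*k^3 - 39*k^2 + 40*k + 400) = (k - 1)*(k + 4)*(k^3 - 6*k^2 - 15*k + 100) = (k - 5)*(k - 1)*(k + 4)*(k^2 - k - 20) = (k - 5)*(k - 1)*(k + 4)^2*(k - 5)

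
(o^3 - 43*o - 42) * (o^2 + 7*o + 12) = o^5 + 7*o^4 - 31*o^3 - 343*o^2 - 810*o - 504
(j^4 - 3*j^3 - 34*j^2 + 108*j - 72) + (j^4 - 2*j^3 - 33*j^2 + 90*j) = 2*j^4 - 5*j^3 - 67*j^2 + 198*j - 72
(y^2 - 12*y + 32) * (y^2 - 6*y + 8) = y^4 - 18*y^3 + 112*y^2 - 288*y + 256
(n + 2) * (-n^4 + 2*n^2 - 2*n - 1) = -n^5 - 2*n^4 + 2*n^3 + 2*n^2 - 5*n - 2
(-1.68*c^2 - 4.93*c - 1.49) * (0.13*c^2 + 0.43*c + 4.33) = -0.2184*c^4 - 1.3633*c^3 - 9.588*c^2 - 21.9876*c - 6.4517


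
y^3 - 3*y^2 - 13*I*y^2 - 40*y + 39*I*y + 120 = (y - 3)*(y - 8*I)*(y - 5*I)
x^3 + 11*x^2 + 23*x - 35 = (x - 1)*(x + 5)*(x + 7)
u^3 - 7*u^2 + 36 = (u - 6)*(u - 3)*(u + 2)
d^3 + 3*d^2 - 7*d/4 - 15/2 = (d - 3/2)*(d + 2)*(d + 5/2)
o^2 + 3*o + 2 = (o + 1)*(o + 2)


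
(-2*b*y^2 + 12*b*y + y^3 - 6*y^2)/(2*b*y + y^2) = (-2*b*y + 12*b + y^2 - 6*y)/(2*b + y)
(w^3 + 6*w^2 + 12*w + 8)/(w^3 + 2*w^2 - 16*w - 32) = (w^2 + 4*w + 4)/(w^2 - 16)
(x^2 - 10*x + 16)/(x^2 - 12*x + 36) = (x^2 - 10*x + 16)/(x^2 - 12*x + 36)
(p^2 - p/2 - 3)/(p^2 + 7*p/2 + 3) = (p - 2)/(p + 2)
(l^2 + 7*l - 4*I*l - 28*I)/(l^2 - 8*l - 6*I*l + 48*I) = (l^2 + l*(7 - 4*I) - 28*I)/(l^2 + l*(-8 - 6*I) + 48*I)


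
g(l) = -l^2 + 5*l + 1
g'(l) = 5 - 2*l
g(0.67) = 3.90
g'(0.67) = 3.66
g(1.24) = 5.66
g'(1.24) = 2.52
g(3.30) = 6.61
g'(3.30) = -1.60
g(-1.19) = -6.37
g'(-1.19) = 7.38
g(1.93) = 6.93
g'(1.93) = 1.14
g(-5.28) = -53.28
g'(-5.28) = 15.56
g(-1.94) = -12.46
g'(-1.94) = 8.88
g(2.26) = 7.19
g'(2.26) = 0.48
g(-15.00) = -299.00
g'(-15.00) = 35.00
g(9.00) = -35.00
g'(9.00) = -13.00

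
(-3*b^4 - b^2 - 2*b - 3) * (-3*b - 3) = 9*b^5 + 9*b^4 + 3*b^3 + 9*b^2 + 15*b + 9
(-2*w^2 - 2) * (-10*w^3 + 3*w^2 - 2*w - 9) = 20*w^5 - 6*w^4 + 24*w^3 + 12*w^2 + 4*w + 18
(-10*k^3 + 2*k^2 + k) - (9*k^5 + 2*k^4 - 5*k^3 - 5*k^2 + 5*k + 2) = -9*k^5 - 2*k^4 - 5*k^3 + 7*k^2 - 4*k - 2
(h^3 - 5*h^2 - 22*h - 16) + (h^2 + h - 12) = h^3 - 4*h^2 - 21*h - 28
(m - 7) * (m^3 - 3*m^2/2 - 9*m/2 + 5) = m^4 - 17*m^3/2 + 6*m^2 + 73*m/2 - 35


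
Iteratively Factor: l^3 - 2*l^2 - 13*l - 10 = (l - 5)*(l^2 + 3*l + 2) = (l - 5)*(l + 2)*(l + 1)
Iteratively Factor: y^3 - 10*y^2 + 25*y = (y)*(y^2 - 10*y + 25) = y*(y - 5)*(y - 5)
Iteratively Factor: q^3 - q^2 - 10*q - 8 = (q + 1)*(q^2 - 2*q - 8) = (q - 4)*(q + 1)*(q + 2)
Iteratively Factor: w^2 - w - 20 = (w + 4)*(w - 5)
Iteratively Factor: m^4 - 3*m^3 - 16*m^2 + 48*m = (m - 4)*(m^3 + m^2 - 12*m) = m*(m - 4)*(m^2 + m - 12) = m*(m - 4)*(m + 4)*(m - 3)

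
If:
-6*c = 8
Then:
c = -4/3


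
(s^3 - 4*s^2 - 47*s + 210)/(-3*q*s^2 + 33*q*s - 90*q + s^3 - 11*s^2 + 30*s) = (-s - 7)/(3*q - s)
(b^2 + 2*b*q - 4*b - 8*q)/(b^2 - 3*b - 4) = (b + 2*q)/(b + 1)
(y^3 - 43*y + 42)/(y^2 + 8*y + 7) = (y^2 - 7*y + 6)/(y + 1)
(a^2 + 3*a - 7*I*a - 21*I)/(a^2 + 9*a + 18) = (a - 7*I)/(a + 6)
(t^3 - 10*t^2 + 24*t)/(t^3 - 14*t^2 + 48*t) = (t - 4)/(t - 8)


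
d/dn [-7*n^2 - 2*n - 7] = -14*n - 2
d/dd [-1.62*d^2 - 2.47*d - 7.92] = -3.24*d - 2.47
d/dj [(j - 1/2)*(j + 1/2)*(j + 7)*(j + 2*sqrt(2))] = 4*j^3 + 6*sqrt(2)*j^2 + 21*j^2 - j/2 + 28*sqrt(2)*j - 7/4 - sqrt(2)/2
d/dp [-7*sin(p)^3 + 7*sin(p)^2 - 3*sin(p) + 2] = (-21*sin(p)^2 + 14*sin(p) - 3)*cos(p)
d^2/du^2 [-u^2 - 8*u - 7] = -2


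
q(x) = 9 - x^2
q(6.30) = -30.69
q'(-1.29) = 2.58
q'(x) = -2*x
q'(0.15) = -0.30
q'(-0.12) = 0.24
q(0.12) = 8.99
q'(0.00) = 0.00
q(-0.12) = 8.99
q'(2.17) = -4.34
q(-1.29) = 7.34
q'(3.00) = -6.00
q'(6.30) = -12.60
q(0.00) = 9.00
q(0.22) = 8.95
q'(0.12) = -0.24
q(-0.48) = 8.77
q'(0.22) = -0.44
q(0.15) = 8.98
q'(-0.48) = 0.96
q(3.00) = 0.00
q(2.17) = 4.29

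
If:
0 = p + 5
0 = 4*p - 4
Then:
No Solution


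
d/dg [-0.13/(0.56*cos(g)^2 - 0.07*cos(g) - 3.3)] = (0.0091 - 0.1456*cos(g))*sin(g)/(-0.56*cos(g)^2 + 0.07*cos(g) + 3.3)^2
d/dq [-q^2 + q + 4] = 1 - 2*q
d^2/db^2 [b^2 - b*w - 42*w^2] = 2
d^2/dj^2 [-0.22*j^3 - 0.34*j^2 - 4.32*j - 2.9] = -1.32*j - 0.68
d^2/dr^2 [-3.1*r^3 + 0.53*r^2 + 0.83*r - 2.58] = 1.06 - 18.6*r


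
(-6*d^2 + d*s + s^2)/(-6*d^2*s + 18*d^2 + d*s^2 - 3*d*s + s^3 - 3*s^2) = 1/(s - 3)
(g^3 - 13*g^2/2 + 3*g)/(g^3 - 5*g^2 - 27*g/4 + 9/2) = 2*g/(2*g + 3)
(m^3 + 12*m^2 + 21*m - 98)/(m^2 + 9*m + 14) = (m^2 + 5*m - 14)/(m + 2)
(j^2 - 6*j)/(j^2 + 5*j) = (j - 6)/(j + 5)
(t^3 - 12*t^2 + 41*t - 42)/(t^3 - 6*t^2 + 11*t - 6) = (t - 7)/(t - 1)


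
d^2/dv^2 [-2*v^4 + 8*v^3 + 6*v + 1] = 24*v*(2 - v)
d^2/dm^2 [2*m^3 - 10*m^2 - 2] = 12*m - 20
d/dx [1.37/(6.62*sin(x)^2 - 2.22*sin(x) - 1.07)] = (3.0414 - 18.1388*sin(x))*cos(x)/(-6.62*sin(x)^2 + 2.22*sin(x) + 1.07)^2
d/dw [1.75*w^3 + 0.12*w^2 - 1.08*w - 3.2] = 5.25*w^2 + 0.24*w - 1.08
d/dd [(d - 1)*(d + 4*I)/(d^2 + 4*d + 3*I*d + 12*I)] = (d^2*(5 - I) + 32*I*d - 60 + 4*I)/(d^4 + d^3*(8 + 6*I) + d^2*(7 + 48*I) + d*(-72 + 96*I) - 144)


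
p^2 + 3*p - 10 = (p - 2)*(p + 5)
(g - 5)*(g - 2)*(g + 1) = g^3 - 6*g^2 + 3*g + 10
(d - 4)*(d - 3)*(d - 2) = d^3 - 9*d^2 + 26*d - 24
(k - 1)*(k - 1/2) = k^2 - 3*k/2 + 1/2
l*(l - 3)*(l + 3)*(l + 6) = l^4 + 6*l^3 - 9*l^2 - 54*l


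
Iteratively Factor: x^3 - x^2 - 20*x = (x - 5)*(x^2 + 4*x) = x*(x - 5)*(x + 4)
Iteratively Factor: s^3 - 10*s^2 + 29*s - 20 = (s - 5)*(s^2 - 5*s + 4) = (s - 5)*(s - 4)*(s - 1)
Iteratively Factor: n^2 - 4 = (n + 2)*(n - 2)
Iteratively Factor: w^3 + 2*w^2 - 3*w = (w + 3)*(w^2 - w) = w*(w + 3)*(w - 1)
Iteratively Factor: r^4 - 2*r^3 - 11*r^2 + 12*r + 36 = (r - 3)*(r^3 + r^2 - 8*r - 12) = (r - 3)*(r + 2)*(r^2 - r - 6) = (r - 3)*(r + 2)^2*(r - 3)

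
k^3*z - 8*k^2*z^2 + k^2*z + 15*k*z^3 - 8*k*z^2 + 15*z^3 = (k - 5*z)*(k - 3*z)*(k*z + z)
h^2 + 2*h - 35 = (h - 5)*(h + 7)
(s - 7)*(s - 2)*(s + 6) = s^3 - 3*s^2 - 40*s + 84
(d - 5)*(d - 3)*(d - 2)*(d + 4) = d^4 - 6*d^3 - 9*d^2 + 94*d - 120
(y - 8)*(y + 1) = y^2 - 7*y - 8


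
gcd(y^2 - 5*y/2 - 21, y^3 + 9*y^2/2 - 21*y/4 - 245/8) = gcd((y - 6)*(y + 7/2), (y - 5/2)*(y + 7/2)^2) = y + 7/2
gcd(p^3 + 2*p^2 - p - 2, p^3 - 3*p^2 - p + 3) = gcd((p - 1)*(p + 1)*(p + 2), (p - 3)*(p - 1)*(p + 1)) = p^2 - 1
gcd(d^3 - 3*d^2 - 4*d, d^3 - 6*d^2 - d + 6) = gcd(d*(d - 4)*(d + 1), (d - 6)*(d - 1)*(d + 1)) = d + 1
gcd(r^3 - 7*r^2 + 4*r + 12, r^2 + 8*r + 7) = r + 1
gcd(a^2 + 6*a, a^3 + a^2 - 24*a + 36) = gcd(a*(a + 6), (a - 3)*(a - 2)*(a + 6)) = a + 6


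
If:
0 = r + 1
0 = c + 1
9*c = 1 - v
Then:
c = -1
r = -1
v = 10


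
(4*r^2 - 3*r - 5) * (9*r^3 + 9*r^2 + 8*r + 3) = 36*r^5 + 9*r^4 - 40*r^3 - 57*r^2 - 49*r - 15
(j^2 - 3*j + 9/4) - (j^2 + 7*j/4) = 9/4 - 19*j/4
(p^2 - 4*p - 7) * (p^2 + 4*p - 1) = p^4 - 24*p^2 - 24*p + 7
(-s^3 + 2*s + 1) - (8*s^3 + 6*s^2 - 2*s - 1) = -9*s^3 - 6*s^2 + 4*s + 2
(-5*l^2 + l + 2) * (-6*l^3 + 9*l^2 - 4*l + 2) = 30*l^5 - 51*l^4 + 17*l^3 + 4*l^2 - 6*l + 4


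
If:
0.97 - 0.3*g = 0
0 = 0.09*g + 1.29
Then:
No Solution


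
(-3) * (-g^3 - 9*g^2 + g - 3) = 3*g^3 + 27*g^2 - 3*g + 9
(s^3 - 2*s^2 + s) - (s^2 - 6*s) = s^3 - 3*s^2 + 7*s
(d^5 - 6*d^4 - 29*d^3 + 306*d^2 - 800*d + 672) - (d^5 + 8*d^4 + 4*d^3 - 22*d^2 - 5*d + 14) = -14*d^4 - 33*d^3 + 328*d^2 - 795*d + 658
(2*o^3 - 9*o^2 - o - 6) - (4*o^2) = 2*o^3 - 13*o^2 - o - 6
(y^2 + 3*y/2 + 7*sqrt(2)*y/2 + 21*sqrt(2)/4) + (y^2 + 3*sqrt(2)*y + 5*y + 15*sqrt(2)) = 2*y^2 + 13*y/2 + 13*sqrt(2)*y/2 + 81*sqrt(2)/4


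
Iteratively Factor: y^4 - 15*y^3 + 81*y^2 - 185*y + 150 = (y - 3)*(y^3 - 12*y^2 + 45*y - 50) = (y - 5)*(y - 3)*(y^2 - 7*y + 10) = (y - 5)*(y - 3)*(y - 2)*(y - 5)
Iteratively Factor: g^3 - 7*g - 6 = (g - 3)*(g^2 + 3*g + 2) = (g - 3)*(g + 1)*(g + 2)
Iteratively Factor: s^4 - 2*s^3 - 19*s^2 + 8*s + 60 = (s + 2)*(s^3 - 4*s^2 - 11*s + 30) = (s - 5)*(s + 2)*(s^2 + s - 6) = (s - 5)*(s - 2)*(s + 2)*(s + 3)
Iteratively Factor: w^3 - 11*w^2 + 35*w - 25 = (w - 5)*(w^2 - 6*w + 5) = (w - 5)^2*(w - 1)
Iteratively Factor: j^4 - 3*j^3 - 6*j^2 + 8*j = (j + 2)*(j^3 - 5*j^2 + 4*j) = (j - 4)*(j + 2)*(j^2 - j) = j*(j - 4)*(j + 2)*(j - 1)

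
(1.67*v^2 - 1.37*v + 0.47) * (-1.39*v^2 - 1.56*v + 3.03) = -2.3213*v^4 - 0.7009*v^3 + 6.544*v^2 - 4.8843*v + 1.4241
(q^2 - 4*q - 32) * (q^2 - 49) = q^4 - 4*q^3 - 81*q^2 + 196*q + 1568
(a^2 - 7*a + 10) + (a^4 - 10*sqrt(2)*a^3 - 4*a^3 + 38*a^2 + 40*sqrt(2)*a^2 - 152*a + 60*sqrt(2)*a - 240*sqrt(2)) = a^4 - 10*sqrt(2)*a^3 - 4*a^3 + 39*a^2 + 40*sqrt(2)*a^2 - 159*a + 60*sqrt(2)*a - 240*sqrt(2) + 10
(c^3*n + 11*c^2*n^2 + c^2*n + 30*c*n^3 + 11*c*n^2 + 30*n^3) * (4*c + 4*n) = 4*c^4*n + 48*c^3*n^2 + 4*c^3*n + 164*c^2*n^3 + 48*c^2*n^2 + 120*c*n^4 + 164*c*n^3 + 120*n^4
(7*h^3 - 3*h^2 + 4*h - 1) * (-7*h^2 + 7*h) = -49*h^5 + 70*h^4 - 49*h^3 + 35*h^2 - 7*h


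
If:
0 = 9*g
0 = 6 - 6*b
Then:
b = 1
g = 0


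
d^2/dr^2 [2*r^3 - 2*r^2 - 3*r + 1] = 12*r - 4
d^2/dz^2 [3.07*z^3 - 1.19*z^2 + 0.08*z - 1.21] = 18.42*z - 2.38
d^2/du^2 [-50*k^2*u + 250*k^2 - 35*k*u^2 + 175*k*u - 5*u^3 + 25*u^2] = -70*k - 30*u + 50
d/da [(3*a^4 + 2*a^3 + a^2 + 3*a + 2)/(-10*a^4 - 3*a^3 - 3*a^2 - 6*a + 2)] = (11*a^6 + 2*a^5 + 33*a^4 + 98*a^3 + 33*a^2 + 16*a + 18)/(100*a^8 + 60*a^7 + 69*a^6 + 138*a^5 + 5*a^4 + 24*a^3 + 24*a^2 - 24*a + 4)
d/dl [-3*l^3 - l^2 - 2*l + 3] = -9*l^2 - 2*l - 2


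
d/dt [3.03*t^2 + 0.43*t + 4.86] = 6.06*t + 0.43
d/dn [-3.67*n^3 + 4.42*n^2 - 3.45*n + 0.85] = -11.01*n^2 + 8.84*n - 3.45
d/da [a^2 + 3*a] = 2*a + 3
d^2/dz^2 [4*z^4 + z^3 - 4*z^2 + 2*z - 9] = 48*z^2 + 6*z - 8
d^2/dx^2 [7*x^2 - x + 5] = 14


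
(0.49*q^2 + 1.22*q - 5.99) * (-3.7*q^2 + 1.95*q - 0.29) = -1.813*q^4 - 3.5585*q^3 + 24.3999*q^2 - 12.0343*q + 1.7371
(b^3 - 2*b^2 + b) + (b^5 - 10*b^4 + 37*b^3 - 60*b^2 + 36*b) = b^5 - 10*b^4 + 38*b^3 - 62*b^2 + 37*b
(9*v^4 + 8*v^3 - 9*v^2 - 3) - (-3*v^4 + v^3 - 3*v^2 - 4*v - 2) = 12*v^4 + 7*v^3 - 6*v^2 + 4*v - 1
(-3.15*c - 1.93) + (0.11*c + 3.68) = 1.75 - 3.04*c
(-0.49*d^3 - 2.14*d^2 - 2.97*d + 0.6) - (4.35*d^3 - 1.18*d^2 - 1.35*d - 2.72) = -4.84*d^3 - 0.96*d^2 - 1.62*d + 3.32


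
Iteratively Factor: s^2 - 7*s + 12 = (s - 3)*(s - 4)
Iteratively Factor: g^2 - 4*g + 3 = (g - 3)*(g - 1)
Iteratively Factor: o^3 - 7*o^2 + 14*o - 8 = (o - 4)*(o^2 - 3*o + 2) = (o - 4)*(o - 2)*(o - 1)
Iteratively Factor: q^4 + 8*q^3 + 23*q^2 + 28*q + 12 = (q + 2)*(q^3 + 6*q^2 + 11*q + 6) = (q + 2)^2*(q^2 + 4*q + 3) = (q + 2)^2*(q + 3)*(q + 1)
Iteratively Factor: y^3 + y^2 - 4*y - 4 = (y - 2)*(y^2 + 3*y + 2) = (y - 2)*(y + 2)*(y + 1)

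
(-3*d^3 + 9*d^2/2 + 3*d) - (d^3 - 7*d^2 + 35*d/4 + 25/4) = -4*d^3 + 23*d^2/2 - 23*d/4 - 25/4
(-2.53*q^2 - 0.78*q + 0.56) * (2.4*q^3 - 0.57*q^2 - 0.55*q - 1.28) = -6.072*q^5 - 0.4299*q^4 + 3.1801*q^3 + 3.3482*q^2 + 0.6904*q - 0.7168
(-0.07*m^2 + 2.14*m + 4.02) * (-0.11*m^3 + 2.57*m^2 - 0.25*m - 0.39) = 0.0077*m^5 - 0.4153*m^4 + 5.0751*m^3 + 9.8237*m^2 - 1.8396*m - 1.5678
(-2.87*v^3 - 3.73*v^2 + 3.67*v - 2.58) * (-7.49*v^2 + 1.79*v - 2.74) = 21.4963*v^5 + 22.8004*v^4 - 26.3012*v^3 + 36.1137*v^2 - 14.674*v + 7.0692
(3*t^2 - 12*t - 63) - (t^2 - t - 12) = 2*t^2 - 11*t - 51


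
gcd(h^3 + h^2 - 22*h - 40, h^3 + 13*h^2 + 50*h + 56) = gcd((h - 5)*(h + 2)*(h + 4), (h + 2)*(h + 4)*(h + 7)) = h^2 + 6*h + 8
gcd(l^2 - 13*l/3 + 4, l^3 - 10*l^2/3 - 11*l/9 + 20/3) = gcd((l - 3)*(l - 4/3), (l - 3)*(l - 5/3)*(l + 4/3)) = l - 3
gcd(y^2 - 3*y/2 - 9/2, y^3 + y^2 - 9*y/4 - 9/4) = y + 3/2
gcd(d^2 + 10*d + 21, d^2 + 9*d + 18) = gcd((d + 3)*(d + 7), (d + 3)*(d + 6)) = d + 3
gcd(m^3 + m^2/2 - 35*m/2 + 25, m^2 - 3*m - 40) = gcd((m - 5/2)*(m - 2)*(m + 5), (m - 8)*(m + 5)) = m + 5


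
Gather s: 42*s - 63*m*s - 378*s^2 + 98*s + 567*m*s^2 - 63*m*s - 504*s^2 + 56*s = s^2*(567*m - 882) + s*(196 - 126*m)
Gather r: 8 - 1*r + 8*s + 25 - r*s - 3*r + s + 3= r*(-s - 4) + 9*s + 36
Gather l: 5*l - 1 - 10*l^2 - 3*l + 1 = -10*l^2 + 2*l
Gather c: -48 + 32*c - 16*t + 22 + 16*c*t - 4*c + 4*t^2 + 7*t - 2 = c*(16*t + 28) + 4*t^2 - 9*t - 28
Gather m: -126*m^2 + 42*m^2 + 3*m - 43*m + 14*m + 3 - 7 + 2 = -84*m^2 - 26*m - 2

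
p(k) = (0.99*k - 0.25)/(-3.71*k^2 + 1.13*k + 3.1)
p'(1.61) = 0.45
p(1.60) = -0.29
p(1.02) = 1.93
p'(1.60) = 0.46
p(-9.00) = 0.03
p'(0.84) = 2.14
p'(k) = (0.99*k - 0.25)*(7.42*k - 1.13)/(-3.71*k^2 + 1.13*k + 3.1)^2 + 0.99/(-3.71*k^2 + 1.13*k + 3.1) = (3.6729*k^2 - 1.855*k + 3.3515)/(13.7641*k^4 - 8.3846*k^3 - 21.7251*k^2 + 7.006*k + 9.61)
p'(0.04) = 0.33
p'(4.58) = 0.01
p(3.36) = -0.09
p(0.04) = -0.07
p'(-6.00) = 0.01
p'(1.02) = 34.24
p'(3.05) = 0.04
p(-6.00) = 0.05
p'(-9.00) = 0.00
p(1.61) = -0.29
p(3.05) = -0.10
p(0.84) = 0.41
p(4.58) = -0.06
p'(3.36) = 0.03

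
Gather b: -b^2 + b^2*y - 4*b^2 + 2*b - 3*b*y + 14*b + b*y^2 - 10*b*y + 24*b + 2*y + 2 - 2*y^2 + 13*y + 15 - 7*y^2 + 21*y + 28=b^2*(y - 5) + b*(y^2 - 13*y + 40) - 9*y^2 + 36*y + 45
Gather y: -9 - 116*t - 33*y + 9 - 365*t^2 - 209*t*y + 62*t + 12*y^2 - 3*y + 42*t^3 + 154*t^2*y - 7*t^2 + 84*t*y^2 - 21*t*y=42*t^3 - 372*t^2 - 54*t + y^2*(84*t + 12) + y*(154*t^2 - 230*t - 36)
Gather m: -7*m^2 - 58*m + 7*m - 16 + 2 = -7*m^2 - 51*m - 14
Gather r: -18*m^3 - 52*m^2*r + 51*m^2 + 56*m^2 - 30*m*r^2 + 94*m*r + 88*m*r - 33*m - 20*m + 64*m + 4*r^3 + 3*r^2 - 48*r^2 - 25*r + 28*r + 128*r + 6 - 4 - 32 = -18*m^3 + 107*m^2 + 11*m + 4*r^3 + r^2*(-30*m - 45) + r*(-52*m^2 + 182*m + 131) - 30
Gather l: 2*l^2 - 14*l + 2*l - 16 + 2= 2*l^2 - 12*l - 14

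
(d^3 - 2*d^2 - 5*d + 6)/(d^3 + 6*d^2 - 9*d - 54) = (d^2 + d - 2)/(d^2 + 9*d + 18)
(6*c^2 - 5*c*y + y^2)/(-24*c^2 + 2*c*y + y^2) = (6*c^2 - 5*c*y + y^2)/(-24*c^2 + 2*c*y + y^2)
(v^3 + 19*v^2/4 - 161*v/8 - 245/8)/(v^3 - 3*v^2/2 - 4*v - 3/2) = (-8*v^3 - 38*v^2 + 161*v + 245)/(4*(-2*v^3 + 3*v^2 + 8*v + 3))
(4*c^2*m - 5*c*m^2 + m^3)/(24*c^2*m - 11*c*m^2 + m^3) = (4*c^2 - 5*c*m + m^2)/(24*c^2 - 11*c*m + m^2)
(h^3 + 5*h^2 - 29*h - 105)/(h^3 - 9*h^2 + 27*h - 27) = (h^3 + 5*h^2 - 29*h - 105)/(h^3 - 9*h^2 + 27*h - 27)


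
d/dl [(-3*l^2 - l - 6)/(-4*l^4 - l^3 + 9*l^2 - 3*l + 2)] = (-24*l^5 - 15*l^4 - 98*l^3 + 96*l - 20)/(16*l^8 + 8*l^7 - 71*l^6 + 6*l^5 + 71*l^4 - 58*l^3 + 45*l^2 - 12*l + 4)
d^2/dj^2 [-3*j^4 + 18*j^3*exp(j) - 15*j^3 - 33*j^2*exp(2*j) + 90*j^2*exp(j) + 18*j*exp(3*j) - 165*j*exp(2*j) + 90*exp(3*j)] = 18*j^3*exp(j) - 132*j^2*exp(2*j) + 198*j^2*exp(j) - 36*j^2 + 162*j*exp(3*j) - 924*j*exp(2*j) + 468*j*exp(j) - 90*j + 918*exp(3*j) - 726*exp(2*j) + 180*exp(j)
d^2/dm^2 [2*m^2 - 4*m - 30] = 4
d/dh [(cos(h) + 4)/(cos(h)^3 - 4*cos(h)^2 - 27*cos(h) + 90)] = (-61*cos(h)/2 + 4*cos(2*h) + cos(3*h)/2 - 194)*sin(h)/(cos(h)^3 - 4*cos(h)^2 - 27*cos(h) + 90)^2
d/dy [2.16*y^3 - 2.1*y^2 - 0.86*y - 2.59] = 6.48*y^2 - 4.2*y - 0.86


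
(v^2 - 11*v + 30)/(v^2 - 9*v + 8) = (v^2 - 11*v + 30)/(v^2 - 9*v + 8)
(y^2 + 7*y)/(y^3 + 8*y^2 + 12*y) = (y + 7)/(y^2 + 8*y + 12)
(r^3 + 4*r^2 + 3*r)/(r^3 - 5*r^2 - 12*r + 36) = r*(r + 1)/(r^2 - 8*r + 12)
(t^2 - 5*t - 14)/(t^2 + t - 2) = (t - 7)/(t - 1)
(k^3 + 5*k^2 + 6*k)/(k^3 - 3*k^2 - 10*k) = (k + 3)/(k - 5)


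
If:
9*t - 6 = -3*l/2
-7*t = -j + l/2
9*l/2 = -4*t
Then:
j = 118/23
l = -16/23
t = 18/23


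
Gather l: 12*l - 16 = 12*l - 16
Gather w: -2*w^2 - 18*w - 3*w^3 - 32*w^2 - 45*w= -3*w^3 - 34*w^2 - 63*w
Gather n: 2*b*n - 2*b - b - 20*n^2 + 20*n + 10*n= -3*b - 20*n^2 + n*(2*b + 30)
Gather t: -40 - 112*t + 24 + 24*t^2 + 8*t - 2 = 24*t^2 - 104*t - 18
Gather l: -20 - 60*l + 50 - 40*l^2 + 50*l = -40*l^2 - 10*l + 30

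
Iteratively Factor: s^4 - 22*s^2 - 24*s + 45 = (s - 1)*(s^3 + s^2 - 21*s - 45) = (s - 5)*(s - 1)*(s^2 + 6*s + 9) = (s - 5)*(s - 1)*(s + 3)*(s + 3)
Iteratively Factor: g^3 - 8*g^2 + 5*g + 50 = (g - 5)*(g^2 - 3*g - 10) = (g - 5)*(g + 2)*(g - 5)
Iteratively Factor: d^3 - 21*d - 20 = (d - 5)*(d^2 + 5*d + 4) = (d - 5)*(d + 4)*(d + 1)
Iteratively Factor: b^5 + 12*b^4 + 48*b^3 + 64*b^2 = (b + 4)*(b^4 + 8*b^3 + 16*b^2) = (b + 4)^2*(b^3 + 4*b^2) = b*(b + 4)^2*(b^2 + 4*b) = b*(b + 4)^3*(b)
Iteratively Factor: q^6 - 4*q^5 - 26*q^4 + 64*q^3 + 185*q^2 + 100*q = (q + 1)*(q^5 - 5*q^4 - 21*q^3 + 85*q^2 + 100*q) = (q - 5)*(q + 1)*(q^4 - 21*q^2 - 20*q) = (q - 5)^2*(q + 1)*(q^3 + 5*q^2 + 4*q) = (q - 5)^2*(q + 1)^2*(q^2 + 4*q) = (q - 5)^2*(q + 1)^2*(q + 4)*(q)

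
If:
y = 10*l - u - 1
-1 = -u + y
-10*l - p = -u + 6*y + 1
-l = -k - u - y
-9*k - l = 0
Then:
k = -1/80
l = 9/80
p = 17/16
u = 9/16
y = -7/16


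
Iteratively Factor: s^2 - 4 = (s + 2)*(s - 2)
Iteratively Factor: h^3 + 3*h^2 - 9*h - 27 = (h + 3)*(h^2 - 9) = (h - 3)*(h + 3)*(h + 3)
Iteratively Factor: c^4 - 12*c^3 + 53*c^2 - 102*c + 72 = (c - 3)*(c^3 - 9*c^2 + 26*c - 24) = (c - 3)^2*(c^2 - 6*c + 8) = (c - 4)*(c - 3)^2*(c - 2)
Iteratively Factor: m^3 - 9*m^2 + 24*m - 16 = (m - 4)*(m^2 - 5*m + 4) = (m - 4)*(m - 1)*(m - 4)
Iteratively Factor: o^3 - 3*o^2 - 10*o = (o + 2)*(o^2 - 5*o) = (o - 5)*(o + 2)*(o)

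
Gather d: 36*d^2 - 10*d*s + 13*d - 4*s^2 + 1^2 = 36*d^2 + d*(13 - 10*s) - 4*s^2 + 1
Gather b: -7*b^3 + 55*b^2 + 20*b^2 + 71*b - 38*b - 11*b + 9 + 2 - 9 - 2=-7*b^3 + 75*b^2 + 22*b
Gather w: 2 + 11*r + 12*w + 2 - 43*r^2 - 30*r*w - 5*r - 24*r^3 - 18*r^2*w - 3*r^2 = -24*r^3 - 46*r^2 + 6*r + w*(-18*r^2 - 30*r + 12) + 4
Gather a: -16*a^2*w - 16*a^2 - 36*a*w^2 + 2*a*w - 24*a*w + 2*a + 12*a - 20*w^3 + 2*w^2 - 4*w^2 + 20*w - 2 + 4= a^2*(-16*w - 16) + a*(-36*w^2 - 22*w + 14) - 20*w^3 - 2*w^2 + 20*w + 2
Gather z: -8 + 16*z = 16*z - 8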